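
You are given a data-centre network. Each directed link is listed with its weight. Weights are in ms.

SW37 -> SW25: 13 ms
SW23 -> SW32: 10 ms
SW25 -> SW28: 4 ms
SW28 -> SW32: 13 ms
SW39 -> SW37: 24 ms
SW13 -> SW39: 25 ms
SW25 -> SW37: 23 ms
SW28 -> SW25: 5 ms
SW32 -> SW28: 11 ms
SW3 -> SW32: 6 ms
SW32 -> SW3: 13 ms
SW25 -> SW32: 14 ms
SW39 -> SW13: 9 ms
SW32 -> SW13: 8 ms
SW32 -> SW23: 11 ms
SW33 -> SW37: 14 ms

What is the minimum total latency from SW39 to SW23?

62 ms

Compare a few routes:
SW39 → SW37 → SW25 → SW32 → SW23: 24+13+14+11 = 62
SW39 → SW37 → SW25 → SW28 → SW32 → SW23: 24+13+4+13+11 = 65
The minimum is 62 ms via SW39 → SW37 → SW25 → SW32 → SW23.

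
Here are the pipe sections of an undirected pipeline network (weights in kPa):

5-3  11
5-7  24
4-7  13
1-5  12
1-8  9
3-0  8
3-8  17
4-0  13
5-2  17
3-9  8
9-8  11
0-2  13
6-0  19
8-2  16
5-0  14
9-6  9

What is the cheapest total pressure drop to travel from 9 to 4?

29 kPa

Running Dijkstra from 9:
9: 0
3: 8  (via 9)
6: 9  (via 9)
8: 11  (via 9)
0: 16  (via 3)
5: 19  (via 3)
1: 20  (via 8)
2: 27  (via 8)
4: 29  (via 0)
Shortest route: 9 → 3 → 0 → 4 = 29 kPa.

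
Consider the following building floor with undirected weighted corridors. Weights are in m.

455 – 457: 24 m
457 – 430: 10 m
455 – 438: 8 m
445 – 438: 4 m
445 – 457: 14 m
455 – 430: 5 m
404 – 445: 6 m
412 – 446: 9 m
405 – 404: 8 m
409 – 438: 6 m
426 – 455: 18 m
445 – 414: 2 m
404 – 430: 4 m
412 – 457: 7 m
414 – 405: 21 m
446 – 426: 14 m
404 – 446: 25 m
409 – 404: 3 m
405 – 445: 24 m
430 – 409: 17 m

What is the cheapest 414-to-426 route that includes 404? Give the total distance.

Best 414 to 404: 414 → 445 → 404 costing 8
Best 404 to 426: 404 → 430 → 455 → 426 costing 27
Total via 404: 8 + 27 = 35 m.

35 m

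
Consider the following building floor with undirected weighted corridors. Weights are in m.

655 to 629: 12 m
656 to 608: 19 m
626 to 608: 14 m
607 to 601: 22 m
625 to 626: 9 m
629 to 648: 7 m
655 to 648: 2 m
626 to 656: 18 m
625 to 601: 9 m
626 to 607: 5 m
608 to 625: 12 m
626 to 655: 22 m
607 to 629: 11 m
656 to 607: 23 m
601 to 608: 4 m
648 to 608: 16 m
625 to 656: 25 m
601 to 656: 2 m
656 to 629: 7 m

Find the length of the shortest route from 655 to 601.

18 m

Candidate routes:
655 → 648 → 608 → 601: 2+16+4 = 22
655 → 648 → 629 → 656 → 601: 2+7+7+2 = 18
655 → 629 → 656 → 601: 12+7+2 = 21
Cheapest is 655 → 648 → 629 → 656 → 601 at 18 m.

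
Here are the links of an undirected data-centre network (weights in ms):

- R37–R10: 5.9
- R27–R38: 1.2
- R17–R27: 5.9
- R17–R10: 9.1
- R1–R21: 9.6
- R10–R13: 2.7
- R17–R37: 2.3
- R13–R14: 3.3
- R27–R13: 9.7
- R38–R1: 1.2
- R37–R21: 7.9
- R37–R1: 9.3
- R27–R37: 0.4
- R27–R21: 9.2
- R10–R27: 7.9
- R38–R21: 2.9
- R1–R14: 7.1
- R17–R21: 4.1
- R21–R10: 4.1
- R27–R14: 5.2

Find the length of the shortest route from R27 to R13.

8.5 ms

Enumerating some paths:
R27 - R10 - R13: 7.9+2.7 = 10.6
R27 - R37 - R10 - R13: 0.4+5.9+2.7 = 9
R27 - R13: 9.7 = 9.7
R27 - R14 - R13: 5.2+3.3 = 8.5
Cheapest is R27 - R14 - R13 at 8.5 ms.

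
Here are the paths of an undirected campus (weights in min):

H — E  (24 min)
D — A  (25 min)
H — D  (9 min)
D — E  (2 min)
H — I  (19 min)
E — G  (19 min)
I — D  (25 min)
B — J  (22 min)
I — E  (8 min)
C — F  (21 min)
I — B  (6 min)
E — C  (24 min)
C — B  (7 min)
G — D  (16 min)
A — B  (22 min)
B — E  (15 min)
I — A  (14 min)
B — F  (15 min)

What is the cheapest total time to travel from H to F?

40 min

Compare a few routes:
H - I - B - F: 19+6+15 = 40
H - D - E - B - F: 9+2+15+15 = 41
H - I - B - C - F: 19+6+7+21 = 53
H - E - I - B - F: 24+8+6+15 = 53
The minimum is 40 min via H - I - B - F.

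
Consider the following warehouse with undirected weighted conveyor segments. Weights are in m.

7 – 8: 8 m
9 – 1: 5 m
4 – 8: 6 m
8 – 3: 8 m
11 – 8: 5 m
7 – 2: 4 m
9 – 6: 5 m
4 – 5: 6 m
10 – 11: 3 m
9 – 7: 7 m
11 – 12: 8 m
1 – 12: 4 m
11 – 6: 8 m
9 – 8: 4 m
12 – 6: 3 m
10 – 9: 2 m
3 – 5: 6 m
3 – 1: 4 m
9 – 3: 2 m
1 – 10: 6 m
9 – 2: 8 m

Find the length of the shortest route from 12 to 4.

18 m

Shortest distances from 12:
12: 0
6: 3  (via 12)
1: 4  (via 12)
3: 8  (via 1)
9: 8  (via 6)
11: 8  (via 12)
10: 10  (via 1)
8: 12  (via 9)
5: 14  (via 3)
7: 15  (via 9)
2: 16  (via 9)
4: 18  (via 8)
Shortest route: 12–6–9–8–4 = 18 m.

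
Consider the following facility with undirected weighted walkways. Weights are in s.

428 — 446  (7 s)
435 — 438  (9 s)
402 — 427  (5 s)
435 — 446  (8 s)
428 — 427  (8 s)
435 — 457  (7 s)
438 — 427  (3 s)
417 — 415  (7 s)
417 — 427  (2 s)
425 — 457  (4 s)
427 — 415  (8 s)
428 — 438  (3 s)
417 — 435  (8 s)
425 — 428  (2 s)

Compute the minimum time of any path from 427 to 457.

12 s

Settle nodes by increasing distance from 427:
427: 0
417: 2  (via 427)
438: 3  (via 427)
402: 5  (via 427)
428: 6  (via 438)
415: 8  (via 427)
425: 8  (via 428)
435: 10  (via 417)
457: 12  (via 425)
Shortest route: 427 → 438 → 428 → 425 → 457 = 12 s.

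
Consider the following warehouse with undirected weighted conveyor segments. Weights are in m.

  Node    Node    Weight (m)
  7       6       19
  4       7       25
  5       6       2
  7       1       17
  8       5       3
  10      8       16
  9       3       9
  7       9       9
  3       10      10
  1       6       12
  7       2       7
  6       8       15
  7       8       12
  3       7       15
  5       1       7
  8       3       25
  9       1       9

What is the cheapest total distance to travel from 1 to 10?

Candidate routes:
1–5–8–10: 7+3+16 = 26
1–9–3–10: 9+9+10 = 28
1–6–5–8–10: 12+2+3+16 = 33
Cheapest is 1–5–8–10 at 26 m.

26 m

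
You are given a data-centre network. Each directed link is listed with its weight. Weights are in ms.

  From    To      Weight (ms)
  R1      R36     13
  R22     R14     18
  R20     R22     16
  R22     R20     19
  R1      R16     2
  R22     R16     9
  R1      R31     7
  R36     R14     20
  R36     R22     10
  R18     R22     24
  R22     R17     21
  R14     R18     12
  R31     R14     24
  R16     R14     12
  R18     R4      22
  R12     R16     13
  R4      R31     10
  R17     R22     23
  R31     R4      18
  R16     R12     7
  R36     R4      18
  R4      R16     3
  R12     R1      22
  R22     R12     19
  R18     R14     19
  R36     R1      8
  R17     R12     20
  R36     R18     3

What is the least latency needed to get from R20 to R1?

Compare a few routes:
R20 → R22 → R14 → R18 → R4 → R16 → R12 → R1: 16+18+12+22+3+7+22 = 100
R20 → R22 → R17 → R12 → R1: 16+21+20+22 = 79
R20 → R22 → R16 → R12 → R1: 16+9+7+22 = 54
R20 → R22 → R12 → R1: 16+19+22 = 57
Cheapest is R20 → R22 → R16 → R12 → R1 at 54 ms.

54 ms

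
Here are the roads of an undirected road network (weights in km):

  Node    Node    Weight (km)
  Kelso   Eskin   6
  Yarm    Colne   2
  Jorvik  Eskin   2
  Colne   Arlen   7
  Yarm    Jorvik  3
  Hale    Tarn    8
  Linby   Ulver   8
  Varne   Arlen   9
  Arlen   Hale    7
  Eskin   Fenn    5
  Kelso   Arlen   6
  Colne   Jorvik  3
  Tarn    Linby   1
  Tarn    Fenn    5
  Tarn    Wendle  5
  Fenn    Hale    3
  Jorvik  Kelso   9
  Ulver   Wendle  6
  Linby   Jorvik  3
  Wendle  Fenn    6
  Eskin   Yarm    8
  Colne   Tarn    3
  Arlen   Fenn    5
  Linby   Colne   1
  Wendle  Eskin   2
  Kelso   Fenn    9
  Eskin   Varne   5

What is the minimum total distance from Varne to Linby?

Candidate routes:
Varne → Eskin → Jorvik → Colne → Linby: 5+2+3+1 = 11
Varne → Eskin → Jorvik → Linby: 5+2+3 = 10
Cheapest is Varne → Eskin → Jorvik → Linby at 10 km.

10 km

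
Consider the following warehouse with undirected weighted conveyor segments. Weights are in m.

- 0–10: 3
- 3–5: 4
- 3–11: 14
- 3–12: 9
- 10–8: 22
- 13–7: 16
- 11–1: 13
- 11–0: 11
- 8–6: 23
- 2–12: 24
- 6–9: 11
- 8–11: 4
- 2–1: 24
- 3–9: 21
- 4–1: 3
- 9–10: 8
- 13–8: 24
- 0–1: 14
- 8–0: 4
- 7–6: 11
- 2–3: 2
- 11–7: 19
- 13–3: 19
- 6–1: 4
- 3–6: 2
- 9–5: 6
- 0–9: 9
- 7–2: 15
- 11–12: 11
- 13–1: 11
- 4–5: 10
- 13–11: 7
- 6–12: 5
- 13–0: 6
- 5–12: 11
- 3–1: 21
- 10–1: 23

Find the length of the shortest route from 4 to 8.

Compare a few routes:
4–1–11–8: 3+13+4 = 20
4–1–0–8: 3+14+4 = 21
The minimum is 20 m via 4–1–11–8.

20 m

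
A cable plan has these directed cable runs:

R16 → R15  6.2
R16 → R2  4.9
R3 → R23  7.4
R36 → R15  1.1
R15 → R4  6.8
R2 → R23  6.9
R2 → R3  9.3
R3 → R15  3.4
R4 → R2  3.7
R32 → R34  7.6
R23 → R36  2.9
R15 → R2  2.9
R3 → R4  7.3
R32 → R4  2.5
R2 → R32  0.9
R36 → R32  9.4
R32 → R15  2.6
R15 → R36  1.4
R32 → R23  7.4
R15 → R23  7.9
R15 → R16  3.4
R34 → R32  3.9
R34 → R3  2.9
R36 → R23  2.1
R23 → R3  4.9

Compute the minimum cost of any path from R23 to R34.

15.4

Shortest distances from R23:
R23: 0
R36: 2.9  (via R23)
R15: 4  (via R36)
R3: 4.9  (via R23)
R2: 6.9  (via R15)
R16: 7.4  (via R15)
R32: 7.8  (via R2)
R4: 10.3  (via R32)
R34: 15.4  (via R32)
Shortest route: R23–R36–R15–R2–R32–R34 = 15.4.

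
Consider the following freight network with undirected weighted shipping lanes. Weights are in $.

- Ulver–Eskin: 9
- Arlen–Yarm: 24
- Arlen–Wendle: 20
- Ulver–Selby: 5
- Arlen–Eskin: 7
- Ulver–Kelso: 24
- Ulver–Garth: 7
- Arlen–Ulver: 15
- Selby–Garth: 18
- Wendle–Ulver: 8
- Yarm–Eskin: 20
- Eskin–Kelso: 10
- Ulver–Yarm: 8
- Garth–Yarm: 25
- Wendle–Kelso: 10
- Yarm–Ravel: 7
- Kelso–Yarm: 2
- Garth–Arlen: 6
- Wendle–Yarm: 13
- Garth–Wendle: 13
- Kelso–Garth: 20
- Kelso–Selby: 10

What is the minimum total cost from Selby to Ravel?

$19

Running Dijkstra from Selby:
Selby: 0
Ulver: 5  (via Selby)
Kelso: 10  (via Selby)
Yarm: 12  (via Kelso)
Garth: 12  (via Ulver)
Wendle: 13  (via Ulver)
Eskin: 14  (via Ulver)
Arlen: 18  (via Garth)
Ravel: 19  (via Yarm)
Shortest route: Selby–Kelso–Yarm–Ravel = $19.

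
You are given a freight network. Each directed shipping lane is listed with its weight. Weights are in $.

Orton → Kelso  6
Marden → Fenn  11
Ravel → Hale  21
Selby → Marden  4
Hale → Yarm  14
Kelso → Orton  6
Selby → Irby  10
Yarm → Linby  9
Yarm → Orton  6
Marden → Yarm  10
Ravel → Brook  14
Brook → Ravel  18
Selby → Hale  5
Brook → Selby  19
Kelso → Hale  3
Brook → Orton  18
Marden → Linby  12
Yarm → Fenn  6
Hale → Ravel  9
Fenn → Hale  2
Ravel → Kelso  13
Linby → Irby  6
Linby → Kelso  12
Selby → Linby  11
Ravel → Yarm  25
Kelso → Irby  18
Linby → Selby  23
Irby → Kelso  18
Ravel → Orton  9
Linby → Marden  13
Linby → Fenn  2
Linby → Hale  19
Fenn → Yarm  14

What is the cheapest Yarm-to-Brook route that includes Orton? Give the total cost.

$38

Best Yarm to Orton: Yarm–Orton costing 6
Best Orton to Brook: Orton–Kelso–Hale–Ravel–Brook costing 32
Total via Orton: 6 + 32 = $38.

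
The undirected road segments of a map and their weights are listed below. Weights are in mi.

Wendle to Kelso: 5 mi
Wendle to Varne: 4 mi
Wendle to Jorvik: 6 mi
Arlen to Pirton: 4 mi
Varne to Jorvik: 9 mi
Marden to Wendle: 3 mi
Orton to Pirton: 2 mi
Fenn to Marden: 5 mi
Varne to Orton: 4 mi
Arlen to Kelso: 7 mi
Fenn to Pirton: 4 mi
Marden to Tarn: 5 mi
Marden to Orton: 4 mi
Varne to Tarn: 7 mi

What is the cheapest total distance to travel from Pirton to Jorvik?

Shortest distances from Pirton:
Pirton: 0
Orton: 2  (via Pirton)
Fenn: 4  (via Pirton)
Arlen: 4  (via Pirton)
Varne: 6  (via Orton)
Marden: 6  (via Orton)
Wendle: 9  (via Marden)
Tarn: 11  (via Marden)
Kelso: 11  (via Arlen)
Jorvik: 15  (via Varne)
Shortest route: Pirton → Orton → Varne → Jorvik = 15 mi.

15 mi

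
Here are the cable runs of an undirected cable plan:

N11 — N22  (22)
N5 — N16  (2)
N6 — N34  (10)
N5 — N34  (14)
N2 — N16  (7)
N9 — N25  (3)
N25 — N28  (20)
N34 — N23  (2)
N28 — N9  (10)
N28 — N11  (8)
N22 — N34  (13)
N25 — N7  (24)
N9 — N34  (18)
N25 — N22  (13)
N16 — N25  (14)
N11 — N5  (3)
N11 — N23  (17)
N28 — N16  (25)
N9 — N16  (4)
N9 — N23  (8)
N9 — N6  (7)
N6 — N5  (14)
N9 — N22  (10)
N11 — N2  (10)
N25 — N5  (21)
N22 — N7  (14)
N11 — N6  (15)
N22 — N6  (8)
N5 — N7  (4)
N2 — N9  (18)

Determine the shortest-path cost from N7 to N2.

13

Running Dijkstra from N7:
N7: 0
N5: 4  (via N7)
N16: 6  (via N5)
N11: 7  (via N5)
N9: 10  (via N16)
N25: 13  (via N9)
N2: 13  (via N16)
Shortest route: N7 → N5 → N16 → N2 = 13.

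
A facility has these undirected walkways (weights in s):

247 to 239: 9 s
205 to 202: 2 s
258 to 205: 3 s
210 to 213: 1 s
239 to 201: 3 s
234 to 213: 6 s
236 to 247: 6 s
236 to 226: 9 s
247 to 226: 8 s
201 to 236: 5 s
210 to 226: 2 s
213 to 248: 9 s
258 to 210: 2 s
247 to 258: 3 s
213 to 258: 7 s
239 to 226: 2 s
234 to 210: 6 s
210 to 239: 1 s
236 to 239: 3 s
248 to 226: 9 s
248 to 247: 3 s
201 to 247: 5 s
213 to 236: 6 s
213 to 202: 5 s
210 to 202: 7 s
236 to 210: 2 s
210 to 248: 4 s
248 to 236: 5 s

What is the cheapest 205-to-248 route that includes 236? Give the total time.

12 s

Best 205 to 236: 205 → 258 → 210 → 236 costing 7
Shortest 236→248: 236 → 248 = 5
Total via 236: 7 + 5 = 12 s.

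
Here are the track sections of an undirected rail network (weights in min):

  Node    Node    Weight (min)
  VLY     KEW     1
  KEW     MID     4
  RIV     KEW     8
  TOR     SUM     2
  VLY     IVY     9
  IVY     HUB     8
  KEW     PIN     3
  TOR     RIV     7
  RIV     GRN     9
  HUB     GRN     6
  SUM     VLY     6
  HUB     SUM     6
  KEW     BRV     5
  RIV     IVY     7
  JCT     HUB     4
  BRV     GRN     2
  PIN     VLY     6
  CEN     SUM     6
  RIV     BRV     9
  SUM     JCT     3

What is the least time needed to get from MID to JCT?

Shortest distances from MID:
MID: 0
KEW: 4  (via MID)
VLY: 5  (via KEW)
PIN: 7  (via KEW)
BRV: 9  (via KEW)
GRN: 11  (via BRV)
SUM: 11  (via VLY)
RIV: 12  (via KEW)
TOR: 13  (via SUM)
JCT: 14  (via SUM)
Shortest route: MID–KEW–VLY–SUM–JCT = 14 min.

14 min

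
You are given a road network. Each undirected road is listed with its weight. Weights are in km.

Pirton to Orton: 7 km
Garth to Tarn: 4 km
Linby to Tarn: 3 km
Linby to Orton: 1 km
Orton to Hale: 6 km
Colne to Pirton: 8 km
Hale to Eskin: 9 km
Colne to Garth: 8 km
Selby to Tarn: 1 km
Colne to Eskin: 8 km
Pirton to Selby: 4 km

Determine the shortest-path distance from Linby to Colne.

Enumerating some paths:
Linby → Orton → Hale → Eskin → Colne: 1+6+9+8 = 24
Linby → Orton → Pirton → Colne: 1+7+8 = 16
Linby → Tarn → Garth → Colne: 3+4+8 = 15
Linby → Tarn → Selby → Pirton → Colne: 3+1+4+8 = 16
Cheapest is Linby → Tarn → Garth → Colne at 15 km.

15 km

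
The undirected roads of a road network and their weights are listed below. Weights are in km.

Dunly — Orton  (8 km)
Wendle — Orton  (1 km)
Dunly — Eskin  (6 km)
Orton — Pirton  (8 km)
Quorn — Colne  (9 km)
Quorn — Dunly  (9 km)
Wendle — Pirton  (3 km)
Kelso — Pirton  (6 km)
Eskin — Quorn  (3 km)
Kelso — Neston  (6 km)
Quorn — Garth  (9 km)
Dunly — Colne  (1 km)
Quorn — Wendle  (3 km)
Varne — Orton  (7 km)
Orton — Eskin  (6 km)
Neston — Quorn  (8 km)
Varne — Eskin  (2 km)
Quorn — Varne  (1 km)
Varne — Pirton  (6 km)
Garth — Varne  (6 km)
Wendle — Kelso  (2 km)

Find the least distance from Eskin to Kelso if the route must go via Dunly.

Shortest Eskin→Dunly: Eskin–Dunly = 6
Shortest Dunly→Kelso: Dunly–Orton–Wendle–Kelso = 11
Total via Dunly: 6 + 11 = 17 km.

17 km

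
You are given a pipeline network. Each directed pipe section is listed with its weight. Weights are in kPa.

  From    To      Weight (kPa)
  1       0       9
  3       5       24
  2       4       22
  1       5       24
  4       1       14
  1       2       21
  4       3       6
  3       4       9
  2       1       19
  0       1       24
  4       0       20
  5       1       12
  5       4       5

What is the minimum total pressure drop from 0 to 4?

53 kPa

Settle nodes by increasing distance from 0:
0: 0
1: 24  (via 0)
2: 45  (via 1)
5: 48  (via 1)
4: 53  (via 5)
Shortest route: 0–1–5–4 = 53 kPa.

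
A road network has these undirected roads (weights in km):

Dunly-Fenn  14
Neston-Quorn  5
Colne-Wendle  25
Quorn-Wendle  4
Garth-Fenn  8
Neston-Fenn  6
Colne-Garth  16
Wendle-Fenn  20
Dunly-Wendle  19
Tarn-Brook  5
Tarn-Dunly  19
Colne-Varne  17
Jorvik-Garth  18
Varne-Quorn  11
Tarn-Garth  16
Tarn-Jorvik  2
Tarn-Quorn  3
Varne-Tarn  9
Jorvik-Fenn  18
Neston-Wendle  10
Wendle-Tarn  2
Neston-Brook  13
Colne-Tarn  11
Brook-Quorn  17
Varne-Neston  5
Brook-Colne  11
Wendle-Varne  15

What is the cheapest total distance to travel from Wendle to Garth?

Settle nodes by increasing distance from Wendle:
Wendle: 0
Tarn: 2  (via Wendle)
Quorn: 4  (via Wendle)
Jorvik: 4  (via Tarn)
Brook: 7  (via Tarn)
Neston: 9  (via Quorn)
Varne: 11  (via Tarn)
Colne: 13  (via Tarn)
Fenn: 15  (via Neston)
Garth: 18  (via Tarn)
Shortest route: Wendle → Tarn → Garth = 18 km.

18 km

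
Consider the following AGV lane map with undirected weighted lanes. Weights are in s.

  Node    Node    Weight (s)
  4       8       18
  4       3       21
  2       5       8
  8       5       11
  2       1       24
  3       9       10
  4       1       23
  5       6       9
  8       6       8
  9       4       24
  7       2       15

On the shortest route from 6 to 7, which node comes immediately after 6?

Candidate routes:
6 - 5 - 2 - 7: 9+8+15 = 32
6 - 8 - 5 - 2 - 7: 8+11+8+15 = 42
Cheapest is 6 - 5 - 2 - 7 at 32 s.
So from 6 the first move is to 5.

5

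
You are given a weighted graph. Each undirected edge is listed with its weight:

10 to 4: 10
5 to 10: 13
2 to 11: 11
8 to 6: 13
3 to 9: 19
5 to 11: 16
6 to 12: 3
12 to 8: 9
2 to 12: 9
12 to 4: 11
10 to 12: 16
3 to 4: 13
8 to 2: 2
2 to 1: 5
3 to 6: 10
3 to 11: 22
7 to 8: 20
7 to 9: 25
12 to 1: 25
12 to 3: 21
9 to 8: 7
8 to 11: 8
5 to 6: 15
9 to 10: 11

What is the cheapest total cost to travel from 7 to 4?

Enumerating some paths:
7 - 8 - 2 - 12 - 4: 20+2+9+11 = 42
7 - 8 - 12 - 4: 20+9+11 = 40
The minimum is 40 via 7 - 8 - 12 - 4.

40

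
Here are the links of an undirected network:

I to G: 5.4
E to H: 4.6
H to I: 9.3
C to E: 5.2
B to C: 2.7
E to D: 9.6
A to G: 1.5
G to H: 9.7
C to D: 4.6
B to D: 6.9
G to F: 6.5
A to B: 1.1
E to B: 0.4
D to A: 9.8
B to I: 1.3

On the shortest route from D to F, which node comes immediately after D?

B

Enumerating some paths:
D - C - B - A - G - F: 4.6+2.7+1.1+1.5+6.5 = 16.4
D - B - A - G - F: 6.9+1.1+1.5+6.5 = 16
D - A - G - F: 9.8+1.5+6.5 = 17.8
Cheapest is D - B - A - G - F at 16.
So from D the first move is to B.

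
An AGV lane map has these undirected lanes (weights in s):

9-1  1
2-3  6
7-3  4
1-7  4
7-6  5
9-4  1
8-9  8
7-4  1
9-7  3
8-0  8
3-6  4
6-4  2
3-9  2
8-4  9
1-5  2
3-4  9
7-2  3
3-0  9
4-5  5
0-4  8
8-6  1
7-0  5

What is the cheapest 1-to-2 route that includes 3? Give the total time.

9 s

Best 1 to 3: 1 → 9 → 3 costing 3
Best 3 to 2: 3 → 2 costing 6
Total via 3: 3 + 6 = 9 s.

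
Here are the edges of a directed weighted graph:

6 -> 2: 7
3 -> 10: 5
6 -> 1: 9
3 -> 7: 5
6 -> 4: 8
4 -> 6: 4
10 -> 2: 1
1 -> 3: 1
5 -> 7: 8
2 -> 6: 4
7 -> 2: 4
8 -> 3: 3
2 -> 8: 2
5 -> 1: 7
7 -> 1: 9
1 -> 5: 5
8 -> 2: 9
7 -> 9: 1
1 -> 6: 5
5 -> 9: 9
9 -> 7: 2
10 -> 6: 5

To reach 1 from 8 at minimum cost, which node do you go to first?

Compare a few routes:
8 → 3 → 10 → 2 → 6 → 1: 3+5+1+4+9 = 22
8 → 2 → 6 → 1: 9+4+9 = 22
8 → 3 → 10 → 6 → 1: 3+5+5+9 = 22
8 → 3 → 7 → 1: 3+5+9 = 17
Cheapest is 8 → 3 → 7 → 1 at 17.
So from 8 the first move is to 3.

3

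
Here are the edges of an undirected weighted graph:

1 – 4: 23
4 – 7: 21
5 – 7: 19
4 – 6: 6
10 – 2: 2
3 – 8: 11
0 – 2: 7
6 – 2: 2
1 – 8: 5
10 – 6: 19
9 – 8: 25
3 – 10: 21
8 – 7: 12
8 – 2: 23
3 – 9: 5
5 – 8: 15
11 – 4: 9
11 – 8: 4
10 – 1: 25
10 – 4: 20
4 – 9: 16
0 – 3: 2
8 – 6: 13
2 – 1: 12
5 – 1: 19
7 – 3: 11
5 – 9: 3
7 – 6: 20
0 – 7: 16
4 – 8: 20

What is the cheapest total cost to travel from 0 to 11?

Running Dijkstra from 0:
0: 0
3: 2  (via 0)
2: 7  (via 0)
9: 7  (via 3)
6: 9  (via 2)
10: 9  (via 2)
5: 10  (via 9)
7: 13  (via 3)
8: 13  (via 3)
4: 15  (via 6)
11: 17  (via 8)
Shortest route: 0 → 3 → 8 → 11 = 17.

17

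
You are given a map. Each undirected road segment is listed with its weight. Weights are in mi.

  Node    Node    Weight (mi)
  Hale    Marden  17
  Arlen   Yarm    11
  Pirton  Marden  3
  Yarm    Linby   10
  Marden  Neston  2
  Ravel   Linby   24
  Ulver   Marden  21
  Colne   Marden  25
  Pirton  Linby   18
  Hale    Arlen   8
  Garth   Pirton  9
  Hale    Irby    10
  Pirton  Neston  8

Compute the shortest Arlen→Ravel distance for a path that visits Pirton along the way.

70 mi

Shortest Arlen→Pirton: Arlen–Hale–Marden–Pirton = 28
Best Pirton to Ravel: Pirton–Linby–Ravel costing 42
Total via Pirton: 28 + 42 = 70 mi.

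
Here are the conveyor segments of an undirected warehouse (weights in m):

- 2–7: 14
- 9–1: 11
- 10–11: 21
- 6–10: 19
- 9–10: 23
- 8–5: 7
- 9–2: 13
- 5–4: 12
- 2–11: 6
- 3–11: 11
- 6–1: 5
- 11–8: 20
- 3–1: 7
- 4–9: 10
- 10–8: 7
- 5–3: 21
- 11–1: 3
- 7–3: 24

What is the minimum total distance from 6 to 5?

33 m

Candidate routes:
6–1–11–8–5: 5+3+20+7 = 35
6–1–3–5: 5+7+21 = 33
Cheapest is 6–1–3–5 at 33 m.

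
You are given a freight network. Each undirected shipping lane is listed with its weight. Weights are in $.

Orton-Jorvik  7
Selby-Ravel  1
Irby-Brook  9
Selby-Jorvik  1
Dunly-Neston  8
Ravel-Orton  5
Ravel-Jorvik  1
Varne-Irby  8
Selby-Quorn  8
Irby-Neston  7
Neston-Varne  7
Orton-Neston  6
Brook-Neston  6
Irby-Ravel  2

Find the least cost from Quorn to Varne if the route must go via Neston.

Best Quorn to Neston: Quorn–Selby–Ravel–Irby–Neston costing 18
Shortest Neston→Varne: Neston–Varne = 7
Total via Neston: 18 + 7 = $25.

$25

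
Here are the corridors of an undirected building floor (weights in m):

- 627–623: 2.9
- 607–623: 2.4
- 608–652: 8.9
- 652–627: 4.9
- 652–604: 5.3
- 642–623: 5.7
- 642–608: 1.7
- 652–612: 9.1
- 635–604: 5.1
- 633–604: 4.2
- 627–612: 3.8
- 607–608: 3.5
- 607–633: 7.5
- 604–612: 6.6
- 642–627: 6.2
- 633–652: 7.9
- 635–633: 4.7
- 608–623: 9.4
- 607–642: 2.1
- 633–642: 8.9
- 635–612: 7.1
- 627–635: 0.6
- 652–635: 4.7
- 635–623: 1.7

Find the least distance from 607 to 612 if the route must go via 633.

16.6 m

Shortest 607→633: 607 → 633 = 7.5
Best 633 to 612: 633 → 635 → 627 → 612 costing 9.1
Total via 633: 7.5 + 9.1 = 16.6 m.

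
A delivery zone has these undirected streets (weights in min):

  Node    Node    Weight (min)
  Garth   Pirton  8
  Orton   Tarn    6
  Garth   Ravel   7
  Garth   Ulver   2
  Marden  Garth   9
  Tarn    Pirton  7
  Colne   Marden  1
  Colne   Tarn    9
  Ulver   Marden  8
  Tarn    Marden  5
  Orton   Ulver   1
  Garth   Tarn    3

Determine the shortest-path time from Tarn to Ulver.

5 min

Compare a few routes:
Tarn–Garth–Ulver: 3+2 = 5
Tarn–Orton–Ulver: 6+1 = 7
Cheapest is Tarn–Garth–Ulver at 5 min.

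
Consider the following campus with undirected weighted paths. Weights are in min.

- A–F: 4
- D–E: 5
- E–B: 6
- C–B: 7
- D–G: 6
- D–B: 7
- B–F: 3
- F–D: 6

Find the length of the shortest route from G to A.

Shortest distances from G:
G: 0
D: 6  (via G)
E: 11  (via D)
F: 12  (via D)
B: 13  (via D)
A: 16  (via F)
Shortest route: G → D → F → A = 16 min.

16 min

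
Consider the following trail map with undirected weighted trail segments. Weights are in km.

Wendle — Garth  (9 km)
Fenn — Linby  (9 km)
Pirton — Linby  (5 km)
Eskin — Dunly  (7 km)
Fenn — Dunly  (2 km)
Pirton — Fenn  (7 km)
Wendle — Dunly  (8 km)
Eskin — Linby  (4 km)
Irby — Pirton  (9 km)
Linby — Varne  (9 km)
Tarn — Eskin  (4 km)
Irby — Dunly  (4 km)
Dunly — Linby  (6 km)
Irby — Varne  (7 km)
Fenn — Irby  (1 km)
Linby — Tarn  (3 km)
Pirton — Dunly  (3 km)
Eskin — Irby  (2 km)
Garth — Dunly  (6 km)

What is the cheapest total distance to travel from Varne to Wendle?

18 km

Running Dijkstra from Varne:
Varne: 0
Irby: 7  (via Varne)
Fenn: 8  (via Irby)
Eskin: 9  (via Irby)
Linby: 9  (via Varne)
Dunly: 10  (via Fenn)
Tarn: 12  (via Linby)
Pirton: 13  (via Dunly)
Garth: 16  (via Dunly)
Wendle: 18  (via Dunly)
Shortest route: Varne → Irby → Fenn → Dunly → Wendle = 18 km.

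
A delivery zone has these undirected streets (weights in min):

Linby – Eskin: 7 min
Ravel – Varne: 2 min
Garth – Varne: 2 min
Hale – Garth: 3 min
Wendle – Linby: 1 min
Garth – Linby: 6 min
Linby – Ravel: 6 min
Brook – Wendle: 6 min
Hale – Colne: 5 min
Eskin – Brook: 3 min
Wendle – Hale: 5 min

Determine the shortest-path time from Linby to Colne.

Shortest distances from Linby:
Linby: 0
Wendle: 1  (via Linby)
Ravel: 6  (via Linby)
Hale: 6  (via Wendle)
Garth: 6  (via Linby)
Brook: 7  (via Wendle)
Eskin: 7  (via Linby)
Varne: 8  (via Ravel)
Colne: 11  (via Hale)
Shortest route: Linby → Wendle → Hale → Colne = 11 min.

11 min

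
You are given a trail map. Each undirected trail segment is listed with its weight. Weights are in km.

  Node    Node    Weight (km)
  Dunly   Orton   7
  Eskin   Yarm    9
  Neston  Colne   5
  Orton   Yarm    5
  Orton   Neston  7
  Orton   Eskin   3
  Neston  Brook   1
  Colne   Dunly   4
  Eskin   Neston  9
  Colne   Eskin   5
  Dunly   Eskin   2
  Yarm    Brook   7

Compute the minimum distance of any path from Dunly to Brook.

10 km

Enumerating some paths:
Dunly - Eskin - Orton - Neston - Brook: 2+3+7+1 = 13
Dunly - Colne - Neston - Brook: 4+5+1 = 10
Dunly - Eskin - Neston - Brook: 2+9+1 = 12
The minimum is 10 km via Dunly - Colne - Neston - Brook.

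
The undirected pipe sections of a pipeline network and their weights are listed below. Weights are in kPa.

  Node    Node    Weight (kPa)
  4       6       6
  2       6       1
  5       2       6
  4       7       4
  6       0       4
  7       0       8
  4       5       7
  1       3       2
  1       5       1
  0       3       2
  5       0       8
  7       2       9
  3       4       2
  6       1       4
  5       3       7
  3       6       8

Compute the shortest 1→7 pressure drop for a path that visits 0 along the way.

12 kPa

Best 1 to 0: 1–3–0 costing 4
Best 0 to 7: 0–7 costing 8
Total via 0: 4 + 8 = 12 kPa.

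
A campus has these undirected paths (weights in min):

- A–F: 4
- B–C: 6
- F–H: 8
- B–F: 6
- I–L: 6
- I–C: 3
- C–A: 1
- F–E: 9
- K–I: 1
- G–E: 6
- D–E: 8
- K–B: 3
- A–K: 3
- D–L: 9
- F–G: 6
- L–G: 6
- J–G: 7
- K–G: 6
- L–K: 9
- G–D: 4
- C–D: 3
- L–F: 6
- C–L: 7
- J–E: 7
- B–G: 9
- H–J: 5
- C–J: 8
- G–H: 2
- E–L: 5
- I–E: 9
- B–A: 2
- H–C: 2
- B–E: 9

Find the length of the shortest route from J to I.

Running Dijkstra from J:
J: 0
H: 5  (via J)
C: 7  (via H)
E: 7  (via J)
G: 7  (via J)
A: 8  (via C)
B: 10  (via A)
D: 10  (via C)
I: 10  (via C)
Shortest route: J–H–C–I = 10 min.

10 min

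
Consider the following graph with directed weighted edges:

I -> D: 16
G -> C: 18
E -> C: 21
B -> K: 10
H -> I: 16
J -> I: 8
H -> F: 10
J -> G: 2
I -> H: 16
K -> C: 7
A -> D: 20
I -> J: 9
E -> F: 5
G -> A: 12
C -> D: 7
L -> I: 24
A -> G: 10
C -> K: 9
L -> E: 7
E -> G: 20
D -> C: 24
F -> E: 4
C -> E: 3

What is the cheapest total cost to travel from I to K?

38

Shortest distances from I:
I: 0
J: 9  (via I)
G: 11  (via J)
D: 16  (via I)
H: 16  (via I)
A: 23  (via G)
F: 26  (via H)
C: 29  (via G)
E: 30  (via F)
K: 38  (via C)
Shortest route: I → J → G → C → K = 38.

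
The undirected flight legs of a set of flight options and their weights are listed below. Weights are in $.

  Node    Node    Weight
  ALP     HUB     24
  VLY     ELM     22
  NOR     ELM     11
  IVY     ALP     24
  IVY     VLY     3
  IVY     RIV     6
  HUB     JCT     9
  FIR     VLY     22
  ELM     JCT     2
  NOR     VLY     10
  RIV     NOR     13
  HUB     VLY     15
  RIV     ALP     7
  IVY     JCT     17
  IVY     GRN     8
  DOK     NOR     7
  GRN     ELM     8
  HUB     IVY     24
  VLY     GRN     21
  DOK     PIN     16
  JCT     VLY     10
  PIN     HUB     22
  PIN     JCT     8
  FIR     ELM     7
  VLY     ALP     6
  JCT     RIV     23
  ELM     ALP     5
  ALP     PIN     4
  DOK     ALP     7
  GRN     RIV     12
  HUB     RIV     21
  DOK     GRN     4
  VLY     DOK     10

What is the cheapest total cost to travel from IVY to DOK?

$12

Candidate routes:
IVY–VLY–DOK: 3+10 = 13
IVY–VLY–ALP–DOK: 3+6+7 = 16
IVY–GRN–DOK: 8+4 = 12
IVY–VLY–NOR–DOK: 3+10+7 = 20
The minimum is $12 via IVY–GRN–DOK.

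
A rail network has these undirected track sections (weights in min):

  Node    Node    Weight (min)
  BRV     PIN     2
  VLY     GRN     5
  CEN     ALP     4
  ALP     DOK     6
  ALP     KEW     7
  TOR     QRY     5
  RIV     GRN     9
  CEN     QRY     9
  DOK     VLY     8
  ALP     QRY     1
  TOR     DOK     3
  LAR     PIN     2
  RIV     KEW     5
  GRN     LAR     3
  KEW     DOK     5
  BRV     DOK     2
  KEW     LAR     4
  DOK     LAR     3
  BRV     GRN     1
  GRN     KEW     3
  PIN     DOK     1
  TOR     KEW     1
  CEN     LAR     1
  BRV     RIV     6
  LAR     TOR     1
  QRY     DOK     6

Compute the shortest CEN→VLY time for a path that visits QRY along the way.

Best CEN to QRY: CEN → ALP → QRY costing 5
Shortest QRY→VLY: QRY → DOK → VLY = 14
Total via QRY: 5 + 14 = 19 min.

19 min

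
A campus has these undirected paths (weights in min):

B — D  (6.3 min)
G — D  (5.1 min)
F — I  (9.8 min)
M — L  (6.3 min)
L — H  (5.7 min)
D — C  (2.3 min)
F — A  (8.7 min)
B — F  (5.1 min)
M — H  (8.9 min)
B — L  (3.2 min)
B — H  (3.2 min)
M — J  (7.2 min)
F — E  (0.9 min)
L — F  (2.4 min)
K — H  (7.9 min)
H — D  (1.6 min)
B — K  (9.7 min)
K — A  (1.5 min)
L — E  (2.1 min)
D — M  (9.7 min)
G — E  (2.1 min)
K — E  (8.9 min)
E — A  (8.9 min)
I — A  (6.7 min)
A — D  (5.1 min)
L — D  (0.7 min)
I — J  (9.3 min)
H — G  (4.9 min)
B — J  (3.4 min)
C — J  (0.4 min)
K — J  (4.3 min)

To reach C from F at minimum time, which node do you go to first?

Compare a few routes:
F - L - D - C: 2.4+0.7+2.3 = 5.4
F - B - J - C: 5.1+3.4+0.4 = 8.9
F - L - B - J - C: 2.4+3.2+3.4+0.4 = 9.4
F - E - L - D - C: 0.9+2.1+0.7+2.3 = 6
Cheapest is F - L - D - C at 5.4 min.
So from F the first move is to L.

L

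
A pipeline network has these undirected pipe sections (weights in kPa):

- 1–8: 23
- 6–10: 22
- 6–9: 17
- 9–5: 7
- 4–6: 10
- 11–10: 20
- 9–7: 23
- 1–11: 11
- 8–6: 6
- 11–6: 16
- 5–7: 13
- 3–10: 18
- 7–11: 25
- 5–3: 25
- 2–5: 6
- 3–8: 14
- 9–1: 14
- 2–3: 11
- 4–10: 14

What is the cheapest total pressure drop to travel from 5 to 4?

34 kPa

Shortest distances from 5:
5: 0
2: 6  (via 5)
9: 7  (via 5)
7: 13  (via 5)
3: 17  (via 2)
1: 21  (via 9)
6: 24  (via 9)
8: 30  (via 6)
11: 32  (via 1)
4: 34  (via 6)
Shortest route: 5–9–6–4 = 34 kPa.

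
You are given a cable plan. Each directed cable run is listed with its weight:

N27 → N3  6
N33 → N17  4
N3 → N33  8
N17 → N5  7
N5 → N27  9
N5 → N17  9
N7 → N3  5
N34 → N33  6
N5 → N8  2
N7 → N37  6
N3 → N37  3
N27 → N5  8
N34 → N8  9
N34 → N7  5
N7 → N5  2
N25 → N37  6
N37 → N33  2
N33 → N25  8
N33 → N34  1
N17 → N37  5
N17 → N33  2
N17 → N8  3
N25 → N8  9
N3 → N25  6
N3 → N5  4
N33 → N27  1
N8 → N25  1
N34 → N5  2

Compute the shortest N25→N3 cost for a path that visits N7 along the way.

19

Shortest N25→N7: N25 → N37 → N33 → N34 → N7 = 14
Best N7 to N3: N7 → N3 costing 5
Total via N7: 14 + 5 = 19.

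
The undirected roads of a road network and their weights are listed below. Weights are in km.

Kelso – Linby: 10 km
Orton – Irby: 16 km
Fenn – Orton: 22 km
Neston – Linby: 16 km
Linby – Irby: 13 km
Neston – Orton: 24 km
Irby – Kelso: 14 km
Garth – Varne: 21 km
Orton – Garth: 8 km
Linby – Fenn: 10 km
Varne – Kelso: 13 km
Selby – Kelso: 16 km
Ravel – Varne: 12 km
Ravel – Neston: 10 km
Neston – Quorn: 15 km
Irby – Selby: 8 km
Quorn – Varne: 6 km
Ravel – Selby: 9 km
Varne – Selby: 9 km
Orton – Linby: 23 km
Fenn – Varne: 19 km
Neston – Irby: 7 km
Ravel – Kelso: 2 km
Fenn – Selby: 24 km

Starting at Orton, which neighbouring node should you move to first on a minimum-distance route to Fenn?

Fenn

Enumerating some paths:
Orton - Fenn: 22 = 22
Orton - Irby - Linby - Fenn: 16+13+10 = 39
Orton - Linby - Fenn: 23+10 = 33
The minimum is 22 km via Orton - Fenn.
So from Orton the first move is to Fenn.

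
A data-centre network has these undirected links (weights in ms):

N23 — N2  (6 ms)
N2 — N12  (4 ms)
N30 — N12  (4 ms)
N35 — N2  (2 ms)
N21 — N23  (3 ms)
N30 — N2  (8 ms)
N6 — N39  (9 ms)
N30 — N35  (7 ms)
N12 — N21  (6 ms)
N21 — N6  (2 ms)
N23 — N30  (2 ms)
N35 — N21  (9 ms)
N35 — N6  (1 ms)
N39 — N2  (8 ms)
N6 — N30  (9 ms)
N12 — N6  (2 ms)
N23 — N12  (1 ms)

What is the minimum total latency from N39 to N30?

14 ms

Running Dijkstra from N39:
N39: 0
N2: 8  (via N39)
N6: 9  (via N39)
N35: 10  (via N2)
N12: 11  (via N6)
N21: 11  (via N6)
N23: 12  (via N12)
N30: 14  (via N23)
Shortest route: N39–N6–N12–N23–N30 = 14 ms.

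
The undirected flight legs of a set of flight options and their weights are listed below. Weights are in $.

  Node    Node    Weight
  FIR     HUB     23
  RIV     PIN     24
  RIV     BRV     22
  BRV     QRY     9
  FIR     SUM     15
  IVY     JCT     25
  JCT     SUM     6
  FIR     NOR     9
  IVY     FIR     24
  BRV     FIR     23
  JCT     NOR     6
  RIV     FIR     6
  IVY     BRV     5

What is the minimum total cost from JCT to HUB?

Compare a few routes:
JCT - IVY - FIR - HUB: 25+24+23 = 72
JCT - NOR - FIR - HUB: 6+9+23 = 38
JCT - IVY - BRV - FIR - HUB: 25+5+23+23 = 76
JCT - SUM - FIR - HUB: 6+15+23 = 44
Cheapest is JCT - NOR - FIR - HUB at $38.

$38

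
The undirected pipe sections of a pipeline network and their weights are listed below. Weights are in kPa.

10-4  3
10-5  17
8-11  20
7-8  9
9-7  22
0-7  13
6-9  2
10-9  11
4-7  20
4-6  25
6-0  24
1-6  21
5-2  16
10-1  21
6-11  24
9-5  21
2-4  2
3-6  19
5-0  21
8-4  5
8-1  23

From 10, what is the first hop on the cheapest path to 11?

Candidate routes:
10 → 4 → 7 → 8 → 11: 3+20+9+20 = 52
10 → 4 → 6 → 11: 3+25+24 = 52
10 → 4 → 8 → 11: 3+5+20 = 28
10 → 9 → 6 → 11: 11+2+24 = 37
The minimum is 28 kPa via 10 → 4 → 8 → 11.
So from 10 the first move is to 4.

4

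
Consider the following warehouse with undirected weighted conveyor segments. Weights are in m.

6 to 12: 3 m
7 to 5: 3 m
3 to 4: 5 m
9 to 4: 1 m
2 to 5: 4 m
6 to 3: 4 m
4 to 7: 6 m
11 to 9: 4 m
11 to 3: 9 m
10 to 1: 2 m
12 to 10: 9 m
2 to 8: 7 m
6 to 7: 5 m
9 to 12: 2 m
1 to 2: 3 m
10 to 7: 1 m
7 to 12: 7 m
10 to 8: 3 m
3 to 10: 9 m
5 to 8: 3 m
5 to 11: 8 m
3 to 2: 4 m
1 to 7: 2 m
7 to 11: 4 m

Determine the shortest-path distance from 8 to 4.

10 m

Settle nodes by increasing distance from 8:
8: 0
5: 3  (via 8)
10: 3  (via 8)
7: 4  (via 10)
1: 5  (via 10)
2: 7  (via 8)
11: 8  (via 7)
6: 9  (via 7)
4: 10  (via 7)
Shortest route: 8 → 10 → 7 → 4 = 10 m.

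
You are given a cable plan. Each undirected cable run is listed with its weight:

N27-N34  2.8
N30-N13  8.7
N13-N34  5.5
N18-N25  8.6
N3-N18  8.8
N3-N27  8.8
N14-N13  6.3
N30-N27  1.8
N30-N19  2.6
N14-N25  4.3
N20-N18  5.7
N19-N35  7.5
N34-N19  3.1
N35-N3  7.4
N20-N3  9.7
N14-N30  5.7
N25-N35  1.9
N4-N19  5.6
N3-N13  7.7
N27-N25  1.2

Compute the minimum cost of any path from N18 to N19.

Shortest distances from N18:
N18: 0
N20: 5.7  (via N18)
N25: 8.6  (via N18)
N3: 8.8  (via N18)
N27: 9.8  (via N25)
N35: 10.5  (via N25)
N30: 11.6  (via N27)
N34: 12.6  (via N27)
N14: 12.9  (via N25)
N19: 14.2  (via N30)
Shortest route: N18 → N25 → N27 → N30 → N19 = 14.2.

14.2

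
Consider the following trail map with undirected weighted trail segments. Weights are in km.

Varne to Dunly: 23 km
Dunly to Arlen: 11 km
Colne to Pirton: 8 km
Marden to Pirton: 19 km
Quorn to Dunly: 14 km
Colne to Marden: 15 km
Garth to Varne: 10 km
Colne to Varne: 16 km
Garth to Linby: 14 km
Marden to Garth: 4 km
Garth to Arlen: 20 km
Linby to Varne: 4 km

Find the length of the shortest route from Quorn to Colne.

53 km

Compare a few routes:
Quorn–Dunly–Varne–Colne: 14+23+16 = 53
Quorn–Dunly–Arlen–Garth–Marden–Colne: 14+11+20+4+15 = 64
The minimum is 53 km via Quorn–Dunly–Varne–Colne.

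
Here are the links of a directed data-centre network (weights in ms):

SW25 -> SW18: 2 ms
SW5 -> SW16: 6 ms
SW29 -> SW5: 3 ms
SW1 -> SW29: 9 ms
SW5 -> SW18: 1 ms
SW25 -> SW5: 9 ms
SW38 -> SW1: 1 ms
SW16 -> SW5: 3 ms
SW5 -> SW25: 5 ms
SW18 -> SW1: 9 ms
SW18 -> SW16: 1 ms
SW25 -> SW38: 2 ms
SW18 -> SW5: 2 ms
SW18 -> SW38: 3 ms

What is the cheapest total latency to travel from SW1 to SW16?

14 ms

Running Dijkstra from SW1:
SW1: 0
SW29: 9  (via SW1)
SW5: 12  (via SW29)
SW18: 13  (via SW5)
SW16: 14  (via SW18)
Shortest route: SW1–SW29–SW5–SW18–SW16 = 14 ms.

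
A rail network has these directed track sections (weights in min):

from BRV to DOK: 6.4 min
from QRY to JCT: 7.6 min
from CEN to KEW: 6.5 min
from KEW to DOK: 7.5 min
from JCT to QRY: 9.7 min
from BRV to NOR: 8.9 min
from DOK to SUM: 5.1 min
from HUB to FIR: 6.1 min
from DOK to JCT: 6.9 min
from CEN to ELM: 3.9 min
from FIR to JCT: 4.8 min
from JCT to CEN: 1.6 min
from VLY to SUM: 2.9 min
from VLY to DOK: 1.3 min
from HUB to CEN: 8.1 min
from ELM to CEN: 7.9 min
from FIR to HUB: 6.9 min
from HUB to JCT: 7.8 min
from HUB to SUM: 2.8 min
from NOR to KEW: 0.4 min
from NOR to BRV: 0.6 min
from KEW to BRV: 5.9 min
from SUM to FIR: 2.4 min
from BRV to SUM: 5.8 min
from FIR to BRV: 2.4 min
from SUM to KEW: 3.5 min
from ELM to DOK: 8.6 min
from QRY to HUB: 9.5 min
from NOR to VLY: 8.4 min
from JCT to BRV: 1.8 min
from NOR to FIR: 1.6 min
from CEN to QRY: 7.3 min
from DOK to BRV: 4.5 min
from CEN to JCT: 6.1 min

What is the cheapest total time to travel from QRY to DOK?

Compare a few routes:
QRY - JCT - BRV - DOK: 7.6+1.8+6.4 = 15.8
QRY - JCT - CEN - ELM - DOK: 7.6+1.6+3.9+8.6 = 21.7
The minimum is 15.8 min via QRY - JCT - BRV - DOK.

15.8 min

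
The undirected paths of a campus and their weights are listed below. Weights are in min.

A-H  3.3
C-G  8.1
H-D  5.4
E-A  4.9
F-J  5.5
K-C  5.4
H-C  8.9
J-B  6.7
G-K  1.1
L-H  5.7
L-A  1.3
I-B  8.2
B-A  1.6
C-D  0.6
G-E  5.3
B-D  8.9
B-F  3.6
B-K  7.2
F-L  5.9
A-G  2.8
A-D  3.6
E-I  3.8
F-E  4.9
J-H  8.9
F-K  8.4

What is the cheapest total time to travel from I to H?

Candidate routes:
I–E–A–H: 3.8+4.9+3.3 = 12
I–E–G–A–H: 3.8+5.3+2.8+3.3 = 15.2
I–E–A–L–H: 3.8+4.9+1.3+5.7 = 15.7
I–B–A–H: 8.2+1.6+3.3 = 13.1
Cheapest is I–E–A–H at 12 min.

12 min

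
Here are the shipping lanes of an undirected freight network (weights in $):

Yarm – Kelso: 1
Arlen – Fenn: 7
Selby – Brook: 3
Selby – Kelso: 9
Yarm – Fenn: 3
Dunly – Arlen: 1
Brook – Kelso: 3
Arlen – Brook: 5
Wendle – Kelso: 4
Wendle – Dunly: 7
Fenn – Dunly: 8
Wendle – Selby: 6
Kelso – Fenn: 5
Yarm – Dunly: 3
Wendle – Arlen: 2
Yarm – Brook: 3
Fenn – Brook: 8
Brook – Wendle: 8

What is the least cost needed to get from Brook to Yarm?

$3

Candidate routes:
Brook - Kelso - Yarm: 3+1 = 4
Brook - Yarm: 3 = 3
The minimum is $3 via Brook - Yarm.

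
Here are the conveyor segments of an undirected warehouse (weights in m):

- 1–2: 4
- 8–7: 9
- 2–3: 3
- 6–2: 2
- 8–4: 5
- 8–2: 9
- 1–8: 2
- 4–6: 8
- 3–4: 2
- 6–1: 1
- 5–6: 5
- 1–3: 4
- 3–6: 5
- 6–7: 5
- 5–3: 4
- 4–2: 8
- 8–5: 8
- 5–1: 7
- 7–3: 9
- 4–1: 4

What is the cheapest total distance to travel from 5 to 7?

10 m

Candidate routes:
5–6–7: 5+5 = 10
5–3–7: 4+9 = 13
The minimum is 10 m via 5–6–7.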